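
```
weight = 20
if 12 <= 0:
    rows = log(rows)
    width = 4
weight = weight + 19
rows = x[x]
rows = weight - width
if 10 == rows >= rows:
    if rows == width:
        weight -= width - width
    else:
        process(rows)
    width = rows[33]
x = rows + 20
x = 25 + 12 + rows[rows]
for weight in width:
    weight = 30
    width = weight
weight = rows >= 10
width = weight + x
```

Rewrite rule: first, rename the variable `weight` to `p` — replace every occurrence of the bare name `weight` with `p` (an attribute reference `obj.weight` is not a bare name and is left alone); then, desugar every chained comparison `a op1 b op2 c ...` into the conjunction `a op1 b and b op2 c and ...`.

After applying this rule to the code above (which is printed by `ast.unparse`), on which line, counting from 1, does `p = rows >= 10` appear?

19

Transformed code:
p = 20
if 12 <= 0:
    rows = log(rows)
    width = 4
p = p + 19
rows = x[x]
rows = p - width
if 10 == rows and rows >= rows:
    if rows == width:
        p -= width - width
    else:
        process(rows)
    width = rows[33]
x = rows + 20
x = 25 + 12 + rows[rows]
for p in width:
    p = 30
    width = p
p = rows >= 10
width = p + x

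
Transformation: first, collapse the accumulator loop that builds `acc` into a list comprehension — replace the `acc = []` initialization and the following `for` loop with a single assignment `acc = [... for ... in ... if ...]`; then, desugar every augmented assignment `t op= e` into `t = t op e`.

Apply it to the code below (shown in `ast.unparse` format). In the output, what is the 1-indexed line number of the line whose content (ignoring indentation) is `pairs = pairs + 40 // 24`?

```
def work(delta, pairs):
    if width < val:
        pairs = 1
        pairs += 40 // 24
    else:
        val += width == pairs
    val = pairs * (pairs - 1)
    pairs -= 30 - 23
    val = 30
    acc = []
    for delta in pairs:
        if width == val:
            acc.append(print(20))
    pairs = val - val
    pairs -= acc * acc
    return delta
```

4

Transformed code:
def work(delta, pairs):
    if width < val:
        pairs = 1
        pairs = pairs + 40 // 24
    else:
        val = val + (width == pairs)
    val = pairs * (pairs - 1)
    pairs = pairs - (30 - 23)
    val = 30
    acc = [print(20) for delta in pairs if width == val]
    pairs = val - val
    pairs = pairs - acc * acc
    return delta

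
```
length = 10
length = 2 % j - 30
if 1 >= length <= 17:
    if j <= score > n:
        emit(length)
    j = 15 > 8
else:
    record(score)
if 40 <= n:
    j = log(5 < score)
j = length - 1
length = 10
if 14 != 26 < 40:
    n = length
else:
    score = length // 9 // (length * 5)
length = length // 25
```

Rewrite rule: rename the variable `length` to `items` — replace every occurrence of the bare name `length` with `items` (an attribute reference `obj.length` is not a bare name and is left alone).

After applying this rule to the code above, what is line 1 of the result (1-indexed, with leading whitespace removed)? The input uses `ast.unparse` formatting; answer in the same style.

Transformed code:
items = 10
items = 2 % j - 30
if 1 >= items <= 17:
    if j <= score > n:
        emit(items)
    j = 15 > 8
else:
    record(score)
if 40 <= n:
    j = log(5 < score)
j = items - 1
items = 10
if 14 != 26 < 40:
    n = items
else:
    score = items // 9 // (items * 5)
items = items // 25

items = 10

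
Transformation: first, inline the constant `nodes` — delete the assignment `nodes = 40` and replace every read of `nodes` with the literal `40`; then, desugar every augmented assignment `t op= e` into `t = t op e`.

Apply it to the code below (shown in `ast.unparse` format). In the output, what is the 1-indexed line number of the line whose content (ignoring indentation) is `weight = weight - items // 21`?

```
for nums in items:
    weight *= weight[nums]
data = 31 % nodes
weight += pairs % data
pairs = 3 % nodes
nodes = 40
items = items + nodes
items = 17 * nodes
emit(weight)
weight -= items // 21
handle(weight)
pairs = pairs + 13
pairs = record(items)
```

Transformed code:
for nums in items:
    weight = weight * weight[nums]
data = 31 % 40
weight = weight + pairs % data
pairs = 3 % 40
items = items + 40
items = 17 * 40
emit(weight)
weight = weight - items // 21
handle(weight)
pairs = pairs + 13
pairs = record(items)

9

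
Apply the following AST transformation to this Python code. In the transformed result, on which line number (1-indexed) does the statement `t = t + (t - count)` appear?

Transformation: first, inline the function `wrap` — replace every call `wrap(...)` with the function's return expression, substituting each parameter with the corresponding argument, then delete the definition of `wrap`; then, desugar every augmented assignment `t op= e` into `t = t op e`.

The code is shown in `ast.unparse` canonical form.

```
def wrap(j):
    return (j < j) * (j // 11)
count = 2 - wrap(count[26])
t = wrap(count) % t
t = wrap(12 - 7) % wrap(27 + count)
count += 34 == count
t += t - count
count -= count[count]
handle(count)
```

5

Transformed code:
count = 2 - (count[26] < count[26]) * (count[26] // 11)
t = (count < count) * (count // 11) % t
t = (12 - 7 < 12 - 7) * ((12 - 7) // 11) % ((27 + count < 27 + count) * ((27 + count) // 11))
count = count + (34 == count)
t = t + (t - count)
count = count - count[count]
handle(count)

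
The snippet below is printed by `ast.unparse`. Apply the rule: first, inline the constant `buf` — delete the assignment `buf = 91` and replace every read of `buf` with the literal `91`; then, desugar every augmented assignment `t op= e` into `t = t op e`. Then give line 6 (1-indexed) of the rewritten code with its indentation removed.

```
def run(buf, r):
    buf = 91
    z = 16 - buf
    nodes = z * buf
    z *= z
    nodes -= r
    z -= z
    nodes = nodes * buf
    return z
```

z = z - z

Transformed code:
def run(buf, r):
    z = 16 - 91
    nodes = z * 91
    z = z * z
    nodes = nodes - r
    z = z - z
    nodes = nodes * 91
    return z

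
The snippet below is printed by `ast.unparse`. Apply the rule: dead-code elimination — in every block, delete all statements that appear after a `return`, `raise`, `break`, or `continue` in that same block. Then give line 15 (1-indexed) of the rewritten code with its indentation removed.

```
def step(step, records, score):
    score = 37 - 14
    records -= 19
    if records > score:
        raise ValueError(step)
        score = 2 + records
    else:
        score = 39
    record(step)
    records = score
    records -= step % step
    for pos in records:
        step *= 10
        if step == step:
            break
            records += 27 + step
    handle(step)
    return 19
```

Transformed code:
def step(step, records, score):
    score = 37 - 14
    records -= 19
    if records > score:
        raise ValueError(step)
    else:
        score = 39
    record(step)
    records = score
    records -= step % step
    for pos in records:
        step *= 10
        if step == step:
            break
    handle(step)
    return 19

handle(step)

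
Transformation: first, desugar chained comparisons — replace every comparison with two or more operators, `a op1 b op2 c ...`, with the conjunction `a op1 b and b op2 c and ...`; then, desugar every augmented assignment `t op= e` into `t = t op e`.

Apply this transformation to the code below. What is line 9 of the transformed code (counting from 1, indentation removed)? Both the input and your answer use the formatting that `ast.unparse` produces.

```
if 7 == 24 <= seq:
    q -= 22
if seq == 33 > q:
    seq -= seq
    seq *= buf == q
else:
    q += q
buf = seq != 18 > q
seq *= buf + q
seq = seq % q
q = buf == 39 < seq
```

seq = seq * (buf + q)

Transformed code:
if 7 == 24 and 24 <= seq:
    q = q - 22
if seq == 33 and 33 > q:
    seq = seq - seq
    seq = seq * (buf == q)
else:
    q = q + q
buf = seq != 18 and 18 > q
seq = seq * (buf + q)
seq = seq % q
q = buf == 39 and 39 < seq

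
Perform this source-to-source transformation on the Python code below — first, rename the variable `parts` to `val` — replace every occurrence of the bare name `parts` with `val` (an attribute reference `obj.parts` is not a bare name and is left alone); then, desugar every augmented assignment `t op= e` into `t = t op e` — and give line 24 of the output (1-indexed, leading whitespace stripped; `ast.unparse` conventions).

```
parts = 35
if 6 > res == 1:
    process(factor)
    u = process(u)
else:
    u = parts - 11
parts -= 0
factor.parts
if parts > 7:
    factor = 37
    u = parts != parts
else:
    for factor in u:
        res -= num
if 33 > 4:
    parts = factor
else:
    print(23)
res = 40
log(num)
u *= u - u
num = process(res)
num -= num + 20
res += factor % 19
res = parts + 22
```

Transformed code:
val = 35
if 6 > res == 1:
    process(factor)
    u = process(u)
else:
    u = val - 11
val = val - 0
factor.parts
if val > 7:
    factor = 37
    u = val != val
else:
    for factor in u:
        res = res - num
if 33 > 4:
    val = factor
else:
    print(23)
res = 40
log(num)
u = u * (u - u)
num = process(res)
num = num - (num + 20)
res = res + factor % 19
res = val + 22

res = res + factor % 19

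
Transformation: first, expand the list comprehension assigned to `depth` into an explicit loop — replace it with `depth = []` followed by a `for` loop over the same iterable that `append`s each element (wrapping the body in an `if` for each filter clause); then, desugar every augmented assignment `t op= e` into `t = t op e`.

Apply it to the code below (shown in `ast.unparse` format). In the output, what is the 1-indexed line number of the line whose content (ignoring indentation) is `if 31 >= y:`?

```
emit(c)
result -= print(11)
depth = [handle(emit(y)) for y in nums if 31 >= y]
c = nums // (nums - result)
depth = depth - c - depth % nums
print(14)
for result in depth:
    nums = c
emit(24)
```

Transformed code:
emit(c)
result = result - print(11)
depth = []
for y in nums:
    if 31 >= y:
        depth.append(handle(emit(y)))
c = nums // (nums - result)
depth = depth - c - depth % nums
print(14)
for result in depth:
    nums = c
emit(24)

5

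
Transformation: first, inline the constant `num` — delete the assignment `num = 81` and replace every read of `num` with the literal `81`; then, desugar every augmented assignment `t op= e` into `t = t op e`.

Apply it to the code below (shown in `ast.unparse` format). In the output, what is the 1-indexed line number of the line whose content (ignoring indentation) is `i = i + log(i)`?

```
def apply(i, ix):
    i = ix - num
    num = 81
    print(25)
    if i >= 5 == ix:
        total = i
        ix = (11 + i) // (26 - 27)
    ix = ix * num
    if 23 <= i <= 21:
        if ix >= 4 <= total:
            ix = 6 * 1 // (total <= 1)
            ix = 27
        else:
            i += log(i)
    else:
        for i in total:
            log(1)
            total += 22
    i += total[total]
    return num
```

13

Transformed code:
def apply(i, ix):
    i = ix - 81
    print(25)
    if i >= 5 == ix:
        total = i
        ix = (11 + i) // (26 - 27)
    ix = ix * 81
    if 23 <= i <= 21:
        if ix >= 4 <= total:
            ix = 6 * 1 // (total <= 1)
            ix = 27
        else:
            i = i + log(i)
    else:
        for i in total:
            log(1)
            total = total + 22
    i = i + total[total]
    return 81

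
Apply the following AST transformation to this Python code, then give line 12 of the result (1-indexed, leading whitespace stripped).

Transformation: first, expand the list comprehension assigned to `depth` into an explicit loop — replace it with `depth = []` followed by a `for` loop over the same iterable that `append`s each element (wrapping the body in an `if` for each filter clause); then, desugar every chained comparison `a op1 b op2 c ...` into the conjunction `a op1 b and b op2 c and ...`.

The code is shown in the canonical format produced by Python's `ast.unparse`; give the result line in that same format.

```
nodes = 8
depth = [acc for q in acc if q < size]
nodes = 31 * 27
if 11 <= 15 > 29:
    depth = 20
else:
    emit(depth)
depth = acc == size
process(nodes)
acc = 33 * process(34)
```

process(nodes)

Transformed code:
nodes = 8
depth = []
for q in acc:
    if q < size:
        depth.append(acc)
nodes = 31 * 27
if 11 <= 15 and 15 > 29:
    depth = 20
else:
    emit(depth)
depth = acc == size
process(nodes)
acc = 33 * process(34)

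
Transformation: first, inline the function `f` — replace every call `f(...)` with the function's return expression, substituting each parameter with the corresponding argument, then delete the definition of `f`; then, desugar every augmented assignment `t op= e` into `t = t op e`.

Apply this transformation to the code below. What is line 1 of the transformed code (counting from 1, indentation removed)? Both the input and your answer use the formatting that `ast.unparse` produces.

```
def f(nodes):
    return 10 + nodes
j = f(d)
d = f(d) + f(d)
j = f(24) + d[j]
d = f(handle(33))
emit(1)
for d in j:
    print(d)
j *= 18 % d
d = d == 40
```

Transformed code:
j = 10 + d
d = 10 + d + (10 + d)
j = 10 + 24 + d[j]
d = 10 + handle(33)
emit(1)
for d in j:
    print(d)
j = j * (18 % d)
d = d == 40

j = 10 + d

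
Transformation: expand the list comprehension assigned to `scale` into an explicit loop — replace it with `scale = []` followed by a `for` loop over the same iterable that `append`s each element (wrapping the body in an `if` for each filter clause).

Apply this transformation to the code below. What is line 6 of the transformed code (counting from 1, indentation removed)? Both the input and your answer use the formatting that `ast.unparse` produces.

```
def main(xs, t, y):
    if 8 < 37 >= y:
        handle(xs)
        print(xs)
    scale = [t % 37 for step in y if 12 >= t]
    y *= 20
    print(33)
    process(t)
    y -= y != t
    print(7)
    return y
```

for step in y:

Transformed code:
def main(xs, t, y):
    if 8 < 37 >= y:
        handle(xs)
        print(xs)
    scale = []
    for step in y:
        if 12 >= t:
            scale.append(t % 37)
    y *= 20
    print(33)
    process(t)
    y -= y != t
    print(7)
    return y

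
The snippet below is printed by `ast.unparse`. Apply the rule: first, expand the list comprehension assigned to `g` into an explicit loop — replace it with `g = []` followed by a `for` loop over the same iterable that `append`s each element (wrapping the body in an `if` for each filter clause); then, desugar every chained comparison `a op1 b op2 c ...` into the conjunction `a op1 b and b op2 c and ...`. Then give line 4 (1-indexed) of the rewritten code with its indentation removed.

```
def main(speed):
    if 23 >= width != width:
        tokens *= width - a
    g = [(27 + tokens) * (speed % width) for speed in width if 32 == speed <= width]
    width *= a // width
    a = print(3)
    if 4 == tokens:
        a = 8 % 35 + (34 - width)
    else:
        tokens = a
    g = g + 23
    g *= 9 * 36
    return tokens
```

g = []

Transformed code:
def main(speed):
    if 23 >= width and width != width:
        tokens *= width - a
    g = []
    for speed in width:
        if 32 == speed and speed <= width:
            g.append((27 + tokens) * (speed % width))
    width *= a // width
    a = print(3)
    if 4 == tokens:
        a = 8 % 35 + (34 - width)
    else:
        tokens = a
    g = g + 23
    g *= 9 * 36
    return tokens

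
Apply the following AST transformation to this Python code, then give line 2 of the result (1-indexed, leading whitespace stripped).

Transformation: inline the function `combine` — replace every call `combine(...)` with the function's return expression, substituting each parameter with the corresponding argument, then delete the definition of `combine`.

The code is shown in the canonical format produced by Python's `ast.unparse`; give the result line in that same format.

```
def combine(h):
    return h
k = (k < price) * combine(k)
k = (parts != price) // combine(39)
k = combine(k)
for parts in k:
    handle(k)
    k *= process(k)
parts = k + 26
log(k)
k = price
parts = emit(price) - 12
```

Transformed code:
k = (k < price) * k
k = (parts != price) // 39
k = k
for parts in k:
    handle(k)
    k *= process(k)
parts = k + 26
log(k)
k = price
parts = emit(price) - 12

k = (parts != price) // 39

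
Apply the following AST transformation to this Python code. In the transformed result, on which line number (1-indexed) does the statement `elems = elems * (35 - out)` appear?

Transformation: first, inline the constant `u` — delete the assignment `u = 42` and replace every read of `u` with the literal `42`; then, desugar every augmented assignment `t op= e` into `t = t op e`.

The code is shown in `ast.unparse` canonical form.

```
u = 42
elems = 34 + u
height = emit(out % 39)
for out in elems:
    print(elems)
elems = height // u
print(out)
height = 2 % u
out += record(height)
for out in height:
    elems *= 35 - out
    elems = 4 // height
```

Transformed code:
elems = 34 + 42
height = emit(out % 39)
for out in elems:
    print(elems)
elems = height // 42
print(out)
height = 2 % 42
out = out + record(height)
for out in height:
    elems = elems * (35 - out)
    elems = 4 // height

10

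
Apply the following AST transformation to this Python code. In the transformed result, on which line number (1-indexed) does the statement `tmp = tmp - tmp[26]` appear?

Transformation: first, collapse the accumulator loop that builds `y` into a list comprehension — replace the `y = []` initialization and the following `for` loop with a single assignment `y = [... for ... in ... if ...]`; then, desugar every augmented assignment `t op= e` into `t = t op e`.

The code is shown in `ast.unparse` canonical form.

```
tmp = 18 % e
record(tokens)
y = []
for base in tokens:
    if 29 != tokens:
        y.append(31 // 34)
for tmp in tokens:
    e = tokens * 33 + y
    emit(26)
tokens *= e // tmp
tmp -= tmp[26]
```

Transformed code:
tmp = 18 % e
record(tokens)
y = [31 // 34 for base in tokens if 29 != tokens]
for tmp in tokens:
    e = tokens * 33 + y
    emit(26)
tokens = tokens * (e // tmp)
tmp = tmp - tmp[26]

8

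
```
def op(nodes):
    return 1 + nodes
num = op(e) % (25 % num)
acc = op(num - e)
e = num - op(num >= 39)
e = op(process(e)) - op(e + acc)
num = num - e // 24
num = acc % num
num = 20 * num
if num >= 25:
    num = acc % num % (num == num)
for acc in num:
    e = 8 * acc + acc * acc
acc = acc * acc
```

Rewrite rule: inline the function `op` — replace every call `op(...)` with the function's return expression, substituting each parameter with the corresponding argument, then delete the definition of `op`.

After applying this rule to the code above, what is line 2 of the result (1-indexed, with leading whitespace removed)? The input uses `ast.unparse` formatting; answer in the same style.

acc = 1 + (num - e)

Transformed code:
num = (1 + e) % (25 % num)
acc = 1 + (num - e)
e = num - (1 + (num >= 39))
e = 1 + process(e) - (1 + (e + acc))
num = num - e // 24
num = acc % num
num = 20 * num
if num >= 25:
    num = acc % num % (num == num)
for acc in num:
    e = 8 * acc + acc * acc
acc = acc * acc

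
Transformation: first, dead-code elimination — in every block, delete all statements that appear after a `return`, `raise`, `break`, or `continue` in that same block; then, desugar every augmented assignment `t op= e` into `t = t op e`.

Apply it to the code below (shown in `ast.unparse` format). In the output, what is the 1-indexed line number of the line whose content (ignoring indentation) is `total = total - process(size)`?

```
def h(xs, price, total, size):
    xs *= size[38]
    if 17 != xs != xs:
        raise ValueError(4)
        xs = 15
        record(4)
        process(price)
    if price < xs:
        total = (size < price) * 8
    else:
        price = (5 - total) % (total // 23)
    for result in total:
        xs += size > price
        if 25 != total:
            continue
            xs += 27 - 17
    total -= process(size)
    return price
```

13

Transformed code:
def h(xs, price, total, size):
    xs = xs * size[38]
    if 17 != xs != xs:
        raise ValueError(4)
    if price < xs:
        total = (size < price) * 8
    else:
        price = (5 - total) % (total // 23)
    for result in total:
        xs = xs + (size > price)
        if 25 != total:
            continue
    total = total - process(size)
    return price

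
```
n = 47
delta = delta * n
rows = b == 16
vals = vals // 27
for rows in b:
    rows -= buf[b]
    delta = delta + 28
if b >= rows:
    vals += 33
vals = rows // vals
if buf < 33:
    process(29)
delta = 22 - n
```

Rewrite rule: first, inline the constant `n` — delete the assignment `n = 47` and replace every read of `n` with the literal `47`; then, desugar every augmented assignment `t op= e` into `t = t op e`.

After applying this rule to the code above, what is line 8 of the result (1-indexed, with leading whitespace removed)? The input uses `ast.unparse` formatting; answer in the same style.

Transformed code:
delta = delta * 47
rows = b == 16
vals = vals // 27
for rows in b:
    rows = rows - buf[b]
    delta = delta + 28
if b >= rows:
    vals = vals + 33
vals = rows // vals
if buf < 33:
    process(29)
delta = 22 - 47

vals = vals + 33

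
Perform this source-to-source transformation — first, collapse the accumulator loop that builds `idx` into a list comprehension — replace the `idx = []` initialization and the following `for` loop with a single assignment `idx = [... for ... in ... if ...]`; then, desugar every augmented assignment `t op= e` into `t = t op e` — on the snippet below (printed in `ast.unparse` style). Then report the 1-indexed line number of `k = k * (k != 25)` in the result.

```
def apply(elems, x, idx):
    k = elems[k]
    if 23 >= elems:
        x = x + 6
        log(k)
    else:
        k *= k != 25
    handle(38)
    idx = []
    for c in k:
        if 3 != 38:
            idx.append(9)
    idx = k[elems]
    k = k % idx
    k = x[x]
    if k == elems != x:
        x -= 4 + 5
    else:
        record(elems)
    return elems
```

Transformed code:
def apply(elems, x, idx):
    k = elems[k]
    if 23 >= elems:
        x = x + 6
        log(k)
    else:
        k = k * (k != 25)
    handle(38)
    idx = [9 for c in k if 3 != 38]
    idx = k[elems]
    k = k % idx
    k = x[x]
    if k == elems != x:
        x = x - (4 + 5)
    else:
        record(elems)
    return elems

7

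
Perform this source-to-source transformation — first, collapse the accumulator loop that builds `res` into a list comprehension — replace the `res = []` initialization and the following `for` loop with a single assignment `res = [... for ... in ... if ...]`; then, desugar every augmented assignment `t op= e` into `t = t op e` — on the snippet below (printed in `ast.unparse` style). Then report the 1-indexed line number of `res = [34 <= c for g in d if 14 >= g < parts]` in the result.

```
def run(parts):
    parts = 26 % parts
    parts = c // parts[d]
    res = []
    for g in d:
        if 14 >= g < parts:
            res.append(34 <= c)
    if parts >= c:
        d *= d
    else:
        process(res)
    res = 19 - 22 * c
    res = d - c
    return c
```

Transformed code:
def run(parts):
    parts = 26 % parts
    parts = c // parts[d]
    res = [34 <= c for g in d if 14 >= g < parts]
    if parts >= c:
        d = d * d
    else:
        process(res)
    res = 19 - 22 * c
    res = d - c
    return c

4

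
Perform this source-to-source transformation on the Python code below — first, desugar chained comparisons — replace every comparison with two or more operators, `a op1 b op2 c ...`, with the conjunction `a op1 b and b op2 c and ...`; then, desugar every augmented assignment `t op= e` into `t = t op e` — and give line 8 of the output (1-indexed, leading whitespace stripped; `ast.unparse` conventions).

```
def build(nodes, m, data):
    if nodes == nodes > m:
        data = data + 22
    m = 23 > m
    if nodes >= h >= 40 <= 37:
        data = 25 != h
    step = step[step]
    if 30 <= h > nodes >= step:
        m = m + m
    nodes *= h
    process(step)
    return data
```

if 30 <= h and h > nodes and (nodes >= step):

Transformed code:
def build(nodes, m, data):
    if nodes == nodes and nodes > m:
        data = data + 22
    m = 23 > m
    if nodes >= h and h >= 40 and (40 <= 37):
        data = 25 != h
    step = step[step]
    if 30 <= h and h > nodes and (nodes >= step):
        m = m + m
    nodes = nodes * h
    process(step)
    return data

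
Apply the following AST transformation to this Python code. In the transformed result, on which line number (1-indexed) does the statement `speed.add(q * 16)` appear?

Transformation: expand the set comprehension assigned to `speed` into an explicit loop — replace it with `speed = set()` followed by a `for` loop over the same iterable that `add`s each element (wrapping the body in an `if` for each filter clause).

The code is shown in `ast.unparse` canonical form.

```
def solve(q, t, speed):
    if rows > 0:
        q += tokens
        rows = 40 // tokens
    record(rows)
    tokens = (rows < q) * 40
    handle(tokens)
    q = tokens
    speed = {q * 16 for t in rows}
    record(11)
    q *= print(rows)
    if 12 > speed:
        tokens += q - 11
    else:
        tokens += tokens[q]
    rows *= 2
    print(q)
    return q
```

Transformed code:
def solve(q, t, speed):
    if rows > 0:
        q += tokens
        rows = 40 // tokens
    record(rows)
    tokens = (rows < q) * 40
    handle(tokens)
    q = tokens
    speed = set()
    for t in rows:
        speed.add(q * 16)
    record(11)
    q *= print(rows)
    if 12 > speed:
        tokens += q - 11
    else:
        tokens += tokens[q]
    rows *= 2
    print(q)
    return q

11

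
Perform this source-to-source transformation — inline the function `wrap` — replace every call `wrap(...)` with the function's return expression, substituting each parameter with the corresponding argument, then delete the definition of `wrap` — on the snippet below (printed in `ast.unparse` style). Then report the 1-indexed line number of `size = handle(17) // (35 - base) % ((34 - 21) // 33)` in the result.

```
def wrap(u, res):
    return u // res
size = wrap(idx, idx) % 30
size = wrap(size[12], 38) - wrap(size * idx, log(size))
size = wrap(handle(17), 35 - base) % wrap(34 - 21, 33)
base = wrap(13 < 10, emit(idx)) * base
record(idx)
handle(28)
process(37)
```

3

Transformed code:
size = idx // idx % 30
size = size[12] // 38 - size * idx // log(size)
size = handle(17) // (35 - base) % ((34 - 21) // 33)
base = (13 < 10) // emit(idx) * base
record(idx)
handle(28)
process(37)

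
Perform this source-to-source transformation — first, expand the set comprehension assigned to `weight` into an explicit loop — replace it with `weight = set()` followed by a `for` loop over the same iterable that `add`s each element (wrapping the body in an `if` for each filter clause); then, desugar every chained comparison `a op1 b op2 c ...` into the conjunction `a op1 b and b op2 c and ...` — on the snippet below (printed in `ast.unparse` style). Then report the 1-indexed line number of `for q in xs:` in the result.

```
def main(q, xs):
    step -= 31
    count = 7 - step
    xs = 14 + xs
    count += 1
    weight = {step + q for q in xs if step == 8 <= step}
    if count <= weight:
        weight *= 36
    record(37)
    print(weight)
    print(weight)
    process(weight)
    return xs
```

7

Transformed code:
def main(q, xs):
    step -= 31
    count = 7 - step
    xs = 14 + xs
    count += 1
    weight = set()
    for q in xs:
        if step == 8 and 8 <= step:
            weight.add(step + q)
    if count <= weight:
        weight *= 36
    record(37)
    print(weight)
    print(weight)
    process(weight)
    return xs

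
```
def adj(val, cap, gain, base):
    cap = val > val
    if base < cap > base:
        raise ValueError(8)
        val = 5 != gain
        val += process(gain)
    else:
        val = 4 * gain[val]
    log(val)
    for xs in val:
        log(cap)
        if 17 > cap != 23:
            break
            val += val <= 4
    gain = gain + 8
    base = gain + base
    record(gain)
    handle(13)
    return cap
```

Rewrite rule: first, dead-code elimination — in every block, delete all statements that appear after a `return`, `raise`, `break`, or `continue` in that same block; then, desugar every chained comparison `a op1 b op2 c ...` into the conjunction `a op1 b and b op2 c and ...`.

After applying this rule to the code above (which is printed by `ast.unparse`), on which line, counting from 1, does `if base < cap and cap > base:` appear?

Transformed code:
def adj(val, cap, gain, base):
    cap = val > val
    if base < cap and cap > base:
        raise ValueError(8)
    else:
        val = 4 * gain[val]
    log(val)
    for xs in val:
        log(cap)
        if 17 > cap and cap != 23:
            break
    gain = gain + 8
    base = gain + base
    record(gain)
    handle(13)
    return cap

3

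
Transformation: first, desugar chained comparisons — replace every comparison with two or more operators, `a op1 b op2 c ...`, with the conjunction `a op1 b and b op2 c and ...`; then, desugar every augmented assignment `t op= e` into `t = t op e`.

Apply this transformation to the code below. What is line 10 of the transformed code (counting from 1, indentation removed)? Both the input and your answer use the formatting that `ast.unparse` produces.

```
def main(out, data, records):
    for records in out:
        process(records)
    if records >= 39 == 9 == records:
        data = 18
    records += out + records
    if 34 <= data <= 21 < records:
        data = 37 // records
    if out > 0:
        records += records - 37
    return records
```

records = records + (records - 37)

Transformed code:
def main(out, data, records):
    for records in out:
        process(records)
    if records >= 39 and 39 == 9 and (9 == records):
        data = 18
    records = records + (out + records)
    if 34 <= data and data <= 21 and (21 < records):
        data = 37 // records
    if out > 0:
        records = records + (records - 37)
    return records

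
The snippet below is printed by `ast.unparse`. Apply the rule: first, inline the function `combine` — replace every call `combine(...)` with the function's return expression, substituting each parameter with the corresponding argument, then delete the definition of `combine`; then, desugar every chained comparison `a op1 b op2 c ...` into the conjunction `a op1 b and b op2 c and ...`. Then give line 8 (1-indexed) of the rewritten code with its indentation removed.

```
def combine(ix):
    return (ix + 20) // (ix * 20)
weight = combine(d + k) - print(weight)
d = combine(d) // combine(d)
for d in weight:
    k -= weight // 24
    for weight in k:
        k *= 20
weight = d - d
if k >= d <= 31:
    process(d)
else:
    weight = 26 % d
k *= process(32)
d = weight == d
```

Transformed code:
weight = (d + k + 20) // ((d + k) * 20) - print(weight)
d = (d + 20) // (d * 20) // ((d + 20) // (d * 20))
for d in weight:
    k -= weight // 24
    for weight in k:
        k *= 20
weight = d - d
if k >= d and d <= 31:
    process(d)
else:
    weight = 26 % d
k *= process(32)
d = weight == d

if k >= d and d <= 31:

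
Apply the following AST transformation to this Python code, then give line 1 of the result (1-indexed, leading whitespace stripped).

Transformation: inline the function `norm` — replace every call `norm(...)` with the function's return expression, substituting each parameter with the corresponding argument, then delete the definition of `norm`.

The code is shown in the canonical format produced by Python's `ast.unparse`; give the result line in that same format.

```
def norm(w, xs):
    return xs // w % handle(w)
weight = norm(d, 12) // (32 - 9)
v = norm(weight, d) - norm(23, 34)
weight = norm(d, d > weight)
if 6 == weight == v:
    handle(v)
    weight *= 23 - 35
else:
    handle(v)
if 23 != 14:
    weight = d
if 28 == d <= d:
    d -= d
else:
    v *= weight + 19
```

Transformed code:
weight = 12 // d % handle(d) // (32 - 9)
v = d // weight % handle(weight) - 34 // 23 % handle(23)
weight = (d > weight) // d % handle(d)
if 6 == weight == v:
    handle(v)
    weight *= 23 - 35
else:
    handle(v)
if 23 != 14:
    weight = d
if 28 == d <= d:
    d -= d
else:
    v *= weight + 19

weight = 12 // d % handle(d) // (32 - 9)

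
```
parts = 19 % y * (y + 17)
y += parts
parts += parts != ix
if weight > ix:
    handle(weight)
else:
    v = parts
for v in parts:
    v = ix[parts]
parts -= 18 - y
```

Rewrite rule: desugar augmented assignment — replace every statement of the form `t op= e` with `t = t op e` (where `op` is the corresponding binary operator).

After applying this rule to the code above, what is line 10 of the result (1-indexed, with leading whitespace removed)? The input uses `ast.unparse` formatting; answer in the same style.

parts = parts - (18 - y)

Transformed code:
parts = 19 % y * (y + 17)
y = y + parts
parts = parts + (parts != ix)
if weight > ix:
    handle(weight)
else:
    v = parts
for v in parts:
    v = ix[parts]
parts = parts - (18 - y)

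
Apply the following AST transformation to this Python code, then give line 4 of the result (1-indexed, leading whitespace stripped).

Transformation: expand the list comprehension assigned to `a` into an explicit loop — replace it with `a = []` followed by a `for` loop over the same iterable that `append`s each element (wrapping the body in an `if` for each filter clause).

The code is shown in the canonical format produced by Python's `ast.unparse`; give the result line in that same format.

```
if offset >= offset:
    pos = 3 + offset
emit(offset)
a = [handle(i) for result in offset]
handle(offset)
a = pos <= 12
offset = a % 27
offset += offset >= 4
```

a = []

Transformed code:
if offset >= offset:
    pos = 3 + offset
emit(offset)
a = []
for result in offset:
    a.append(handle(i))
handle(offset)
a = pos <= 12
offset = a % 27
offset += offset >= 4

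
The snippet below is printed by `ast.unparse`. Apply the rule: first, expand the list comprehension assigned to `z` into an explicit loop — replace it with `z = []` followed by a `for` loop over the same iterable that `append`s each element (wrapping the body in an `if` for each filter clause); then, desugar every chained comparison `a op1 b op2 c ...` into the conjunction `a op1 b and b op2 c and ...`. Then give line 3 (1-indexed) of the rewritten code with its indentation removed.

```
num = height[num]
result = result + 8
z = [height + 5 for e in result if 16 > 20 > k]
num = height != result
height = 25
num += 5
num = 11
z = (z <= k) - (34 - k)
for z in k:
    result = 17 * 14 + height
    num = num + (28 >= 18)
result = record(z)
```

z = []

Transformed code:
num = height[num]
result = result + 8
z = []
for e in result:
    if 16 > 20 and 20 > k:
        z.append(height + 5)
num = height != result
height = 25
num += 5
num = 11
z = (z <= k) - (34 - k)
for z in k:
    result = 17 * 14 + height
    num = num + (28 >= 18)
result = record(z)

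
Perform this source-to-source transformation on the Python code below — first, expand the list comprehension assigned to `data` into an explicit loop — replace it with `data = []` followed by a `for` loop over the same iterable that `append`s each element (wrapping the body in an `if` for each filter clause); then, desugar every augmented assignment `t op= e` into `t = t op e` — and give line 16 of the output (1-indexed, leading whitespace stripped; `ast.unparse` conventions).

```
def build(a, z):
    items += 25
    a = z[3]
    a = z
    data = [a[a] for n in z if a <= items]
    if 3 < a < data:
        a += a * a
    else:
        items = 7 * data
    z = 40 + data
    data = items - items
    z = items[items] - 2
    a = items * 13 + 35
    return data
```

a = items * 13 + 35

Transformed code:
def build(a, z):
    items = items + 25
    a = z[3]
    a = z
    data = []
    for n in z:
        if a <= items:
            data.append(a[a])
    if 3 < a < data:
        a = a + a * a
    else:
        items = 7 * data
    z = 40 + data
    data = items - items
    z = items[items] - 2
    a = items * 13 + 35
    return data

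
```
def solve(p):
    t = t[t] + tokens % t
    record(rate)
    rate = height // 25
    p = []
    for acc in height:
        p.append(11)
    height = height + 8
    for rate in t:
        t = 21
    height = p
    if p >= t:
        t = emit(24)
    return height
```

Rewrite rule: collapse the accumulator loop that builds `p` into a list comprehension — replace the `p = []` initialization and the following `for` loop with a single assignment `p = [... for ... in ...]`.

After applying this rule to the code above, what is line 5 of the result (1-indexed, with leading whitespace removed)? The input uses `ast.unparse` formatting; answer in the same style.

Transformed code:
def solve(p):
    t = t[t] + tokens % t
    record(rate)
    rate = height // 25
    p = [11 for acc in height]
    height = height + 8
    for rate in t:
        t = 21
    height = p
    if p >= t:
        t = emit(24)
    return height

p = [11 for acc in height]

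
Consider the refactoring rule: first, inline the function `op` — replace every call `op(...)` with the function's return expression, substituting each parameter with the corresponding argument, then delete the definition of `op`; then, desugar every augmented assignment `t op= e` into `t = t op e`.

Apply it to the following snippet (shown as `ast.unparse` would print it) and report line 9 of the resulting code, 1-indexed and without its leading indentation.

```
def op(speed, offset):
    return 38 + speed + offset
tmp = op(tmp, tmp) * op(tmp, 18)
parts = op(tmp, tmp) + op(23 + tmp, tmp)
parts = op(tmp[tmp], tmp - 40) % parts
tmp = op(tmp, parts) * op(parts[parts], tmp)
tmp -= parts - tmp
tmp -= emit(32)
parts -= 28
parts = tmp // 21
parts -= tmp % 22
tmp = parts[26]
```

parts = parts - tmp % 22

Transformed code:
tmp = (38 + tmp + tmp) * (38 + tmp + 18)
parts = 38 + tmp + tmp + (38 + (23 + tmp) + tmp)
parts = (38 + tmp[tmp] + (tmp - 40)) % parts
tmp = (38 + tmp + parts) * (38 + parts[parts] + tmp)
tmp = tmp - (parts - tmp)
tmp = tmp - emit(32)
parts = parts - 28
parts = tmp // 21
parts = parts - tmp % 22
tmp = parts[26]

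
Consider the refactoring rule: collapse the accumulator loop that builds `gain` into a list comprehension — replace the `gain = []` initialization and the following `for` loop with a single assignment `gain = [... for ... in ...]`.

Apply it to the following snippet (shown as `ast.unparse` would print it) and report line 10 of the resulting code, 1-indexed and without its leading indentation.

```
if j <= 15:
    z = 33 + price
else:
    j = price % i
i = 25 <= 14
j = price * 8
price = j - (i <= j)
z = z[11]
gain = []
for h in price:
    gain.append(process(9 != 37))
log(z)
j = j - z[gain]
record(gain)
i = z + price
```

Transformed code:
if j <= 15:
    z = 33 + price
else:
    j = price % i
i = 25 <= 14
j = price * 8
price = j - (i <= j)
z = z[11]
gain = [process(9 != 37) for h in price]
log(z)
j = j - z[gain]
record(gain)
i = z + price

log(z)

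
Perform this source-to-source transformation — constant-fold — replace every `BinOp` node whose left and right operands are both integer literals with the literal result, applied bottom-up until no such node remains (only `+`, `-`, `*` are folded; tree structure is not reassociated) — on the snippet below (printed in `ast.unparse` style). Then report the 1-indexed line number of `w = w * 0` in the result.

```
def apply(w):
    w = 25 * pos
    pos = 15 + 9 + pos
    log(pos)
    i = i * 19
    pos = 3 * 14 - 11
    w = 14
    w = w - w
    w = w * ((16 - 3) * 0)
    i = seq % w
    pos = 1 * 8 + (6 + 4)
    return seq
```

9

Transformed code:
def apply(w):
    w = 25 * pos
    pos = 24 + pos
    log(pos)
    i = i * 19
    pos = 31
    w = 14
    w = w - w
    w = w * 0
    i = seq % w
    pos = 18
    return seq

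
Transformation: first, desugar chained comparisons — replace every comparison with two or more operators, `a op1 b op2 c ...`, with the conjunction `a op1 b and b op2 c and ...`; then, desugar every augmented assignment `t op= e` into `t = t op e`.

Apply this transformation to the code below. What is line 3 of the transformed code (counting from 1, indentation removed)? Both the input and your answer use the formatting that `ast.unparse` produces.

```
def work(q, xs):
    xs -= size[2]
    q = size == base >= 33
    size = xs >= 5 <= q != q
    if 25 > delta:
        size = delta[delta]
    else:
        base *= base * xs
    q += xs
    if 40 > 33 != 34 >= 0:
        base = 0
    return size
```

Transformed code:
def work(q, xs):
    xs = xs - size[2]
    q = size == base and base >= 33
    size = xs >= 5 and 5 <= q and (q != q)
    if 25 > delta:
        size = delta[delta]
    else:
        base = base * (base * xs)
    q = q + xs
    if 40 > 33 and 33 != 34 and (34 >= 0):
        base = 0
    return size

q = size == base and base >= 33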